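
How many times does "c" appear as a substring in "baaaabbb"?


Searching for "c" in "baaaabbb"
Scanning each position:
  Position 0: "b" => no
  Position 1: "a" => no
  Position 2: "a" => no
  Position 3: "a" => no
  Position 4: "a" => no
  Position 5: "b" => no
  Position 6: "b" => no
  Position 7: "b" => no
Total occurrences: 0

0


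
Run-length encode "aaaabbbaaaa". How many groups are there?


Input: aaaabbbaaaa
Scanning for consecutive runs:
  Group 1: 'a' x 4 (positions 0-3)
  Group 2: 'b' x 3 (positions 4-6)
  Group 3: 'a' x 4 (positions 7-10)
Total groups: 3

3


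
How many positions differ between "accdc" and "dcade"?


Comparing "accdc" and "dcade" position by position:
  Position 0: 'a' vs 'd' => DIFFER
  Position 1: 'c' vs 'c' => same
  Position 2: 'c' vs 'a' => DIFFER
  Position 3: 'd' vs 'd' => same
  Position 4: 'c' vs 'e' => DIFFER
Positions that differ: 3

3


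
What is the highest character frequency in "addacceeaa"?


Input: addacceeaa
Character counts:
  'a': 4
  'c': 2
  'd': 2
  'e': 2
Maximum frequency: 4

4


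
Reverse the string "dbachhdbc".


Input: dbachhdbc
Reading characters right to left:
  Position 8: 'c'
  Position 7: 'b'
  Position 6: 'd'
  Position 5: 'h'
  Position 4: 'h'
  Position 3: 'c'
  Position 2: 'a'
  Position 1: 'b'
  Position 0: 'd'
Reversed: cbdhhcabd

cbdhhcabd


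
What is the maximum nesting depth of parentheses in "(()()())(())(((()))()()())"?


Input: "(()()())(())(((()))()()())"
Tracking depth:
  Position 0 '(': depth becomes 1
  Position 1 '(': depth becomes 2
  Position 2 ')': depth becomes 1
  Position 3 '(': depth becomes 2
  Position 4 ')': depth becomes 1
  Position 5 '(': depth becomes 2
  Position 6 ')': depth becomes 1
  Position 7 ')': depth becomes 0
  Position 8 '(': depth becomes 1
  Position 9 '(': depth becomes 2
  Position 10 ')': depth becomes 1
  Position 11 ')': depth becomes 0
  Position 12 '(': depth becomes 1
  Position 13 '(': depth becomes 2
  Position 14 '(': depth becomes 3
  Position 15 '(': depth becomes 4
  Position 16 ')': depth becomes 3
  Position 17 ')': depth becomes 2
  Position 18 ')': depth becomes 1
  Position 19 '(': depth becomes 2
  Position 20 ')': depth becomes 1
  Position 21 '(': depth becomes 2
  Position 22 ')': depth becomes 1
  Position 23 '(': depth becomes 2
  Position 24 ')': depth becomes 1
  Position 25 ')': depth becomes 0
Maximum depth reached: 4

4


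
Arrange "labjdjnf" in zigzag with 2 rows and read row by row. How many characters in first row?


Zigzag "labjdjnf" into 2 rows:
Placing characters:
  'l' => row 0
  'a' => row 1
  'b' => row 0
  'j' => row 1
  'd' => row 0
  'j' => row 1
  'n' => row 0
  'f' => row 1
Rows:
  Row 0: "lbdn"
  Row 1: "ajjf"
First row length: 4

4


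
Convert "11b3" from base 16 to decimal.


Input: "11b3" in base 16
Positional expansion:
  Digit '1' (value 1) x 16^3 = 4096
  Digit '1' (value 1) x 16^2 = 256
  Digit 'b' (value 11) x 16^1 = 176
  Digit '3' (value 3) x 16^0 = 3
Sum = 4531

4531


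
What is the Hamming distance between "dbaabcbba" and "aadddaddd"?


Comparing "dbaabcbba" and "aadddaddd" position by position:
  Position 0: 'd' vs 'a' => differ
  Position 1: 'b' vs 'a' => differ
  Position 2: 'a' vs 'd' => differ
  Position 3: 'a' vs 'd' => differ
  Position 4: 'b' vs 'd' => differ
  Position 5: 'c' vs 'a' => differ
  Position 6: 'b' vs 'd' => differ
  Position 7: 'b' vs 'd' => differ
  Position 8: 'a' vs 'd' => differ
Total differences (Hamming distance): 9

9


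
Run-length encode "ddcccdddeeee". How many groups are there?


Input: ddcccdddeeee
Scanning for consecutive runs:
  Group 1: 'd' x 2 (positions 0-1)
  Group 2: 'c' x 3 (positions 2-4)
  Group 3: 'd' x 3 (positions 5-7)
  Group 4: 'e' x 4 (positions 8-11)
Total groups: 4

4


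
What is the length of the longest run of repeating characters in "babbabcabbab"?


Input: "babbabcabbab"
Scanning for longest run:
  Position 1 ('a'): new char, reset run to 1
  Position 2 ('b'): new char, reset run to 1
  Position 3 ('b'): continues run of 'b', length=2
  Position 4 ('a'): new char, reset run to 1
  Position 5 ('b'): new char, reset run to 1
  Position 6 ('c'): new char, reset run to 1
  Position 7 ('a'): new char, reset run to 1
  Position 8 ('b'): new char, reset run to 1
  Position 9 ('b'): continues run of 'b', length=2
  Position 10 ('a'): new char, reset run to 1
  Position 11 ('b'): new char, reset run to 1
Longest run: 'b' with length 2

2


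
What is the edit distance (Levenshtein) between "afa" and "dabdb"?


Computing edit distance: "afa" -> "dabdb"
DP table:
           d    a    b    d    b
      0    1    2    3    4    5
  a   1    1    1    2    3    4
  f   2    2    2    2    3    4
  a   3    3    2    3    3    4
Edit distance = dp[3][5] = 4

4


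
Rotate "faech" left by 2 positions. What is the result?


Input: "faech", rotate left by 2
First 2 characters: "fa"
Remaining characters: "ech"
Concatenate remaining + first: "ech" + "fa" = "echfa"

echfa


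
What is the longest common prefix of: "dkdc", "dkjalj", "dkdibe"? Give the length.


Words: dkdc, dkjalj, dkdibe
  Position 0: all 'd' => match
  Position 1: all 'k' => match
  Position 2: ('d', 'j', 'd') => mismatch, stop
LCP = "dk" (length 2)

2


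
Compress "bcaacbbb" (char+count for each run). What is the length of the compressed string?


Input: bcaacbbb
Runs:
  'b' x 1 => "b1"
  'c' x 1 => "c1"
  'a' x 2 => "a2"
  'c' x 1 => "c1"
  'b' x 3 => "b3"
Compressed: "b1c1a2c1b3"
Compressed length: 10

10


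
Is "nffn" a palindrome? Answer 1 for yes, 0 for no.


Input: nffn
Reversed: nffn
  Compare pos 0 ('n') with pos 3 ('n'): match
  Compare pos 1 ('f') with pos 2 ('f'): match
Result: palindrome

1


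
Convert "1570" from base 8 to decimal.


Input: "1570" in base 8
Positional expansion:
  Digit '1' (value 1) x 8^3 = 512
  Digit '5' (value 5) x 8^2 = 320
  Digit '7' (value 7) x 8^1 = 56
  Digit '0' (value 0) x 8^0 = 0
Sum = 888

888


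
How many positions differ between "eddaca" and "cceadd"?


Comparing "eddaca" and "cceadd" position by position:
  Position 0: 'e' vs 'c' => DIFFER
  Position 1: 'd' vs 'c' => DIFFER
  Position 2: 'd' vs 'e' => DIFFER
  Position 3: 'a' vs 'a' => same
  Position 4: 'c' vs 'd' => DIFFER
  Position 5: 'a' vs 'd' => DIFFER
Positions that differ: 5

5


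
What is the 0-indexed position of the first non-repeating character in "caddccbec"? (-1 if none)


Input: caddccbec
Character frequencies:
  'a': 1
  'b': 1
  'c': 4
  'd': 2
  'e': 1
Scanning left to right for freq == 1:
  Position 0 ('c'): freq=4, skip
  Position 1 ('a'): unique! => answer = 1

1


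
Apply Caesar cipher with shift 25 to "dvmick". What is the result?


Caesar cipher: shift "dvmick" by 25
  'd' (pos 3) + 25 = pos 2 = 'c'
  'v' (pos 21) + 25 = pos 20 = 'u'
  'm' (pos 12) + 25 = pos 11 = 'l'
  'i' (pos 8) + 25 = pos 7 = 'h'
  'c' (pos 2) + 25 = pos 1 = 'b'
  'k' (pos 10) + 25 = pos 9 = 'j'
Result: culhbj

culhbj


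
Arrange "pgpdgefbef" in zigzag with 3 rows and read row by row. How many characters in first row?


Zigzag "pgpdgefbef" into 3 rows:
Placing characters:
  'p' => row 0
  'g' => row 1
  'p' => row 2
  'd' => row 1
  'g' => row 0
  'e' => row 1
  'f' => row 2
  'b' => row 1
  'e' => row 0
  'f' => row 1
Rows:
  Row 0: "pge"
  Row 1: "gdebf"
  Row 2: "pf"
First row length: 3

3


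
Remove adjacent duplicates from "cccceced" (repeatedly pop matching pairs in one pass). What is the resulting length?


Input: cccceced
Stack-based adjacent duplicate removal:
  Read 'c': push. Stack: c
  Read 'c': matches stack top 'c' => pop. Stack: (empty)
  Read 'c': push. Stack: c
  Read 'c': matches stack top 'c' => pop. Stack: (empty)
  Read 'e': push. Stack: e
  Read 'c': push. Stack: ec
  Read 'e': push. Stack: ece
  Read 'd': push. Stack: eced
Final stack: "eced" (length 4)

4


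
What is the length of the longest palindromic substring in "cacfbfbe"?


Input: "cacfbfbe"
Checking substrings for palindromes:
  [0:3] "cac" (len 3) => palindrome
  [3:6] "fbf" (len 3) => palindrome
  [4:7] "bfb" (len 3) => palindrome
Longest palindromic substring: "cac" with length 3

3


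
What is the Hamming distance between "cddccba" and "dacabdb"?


Comparing "cddccba" and "dacabdb" position by position:
  Position 0: 'c' vs 'd' => differ
  Position 1: 'd' vs 'a' => differ
  Position 2: 'd' vs 'c' => differ
  Position 3: 'c' vs 'a' => differ
  Position 4: 'c' vs 'b' => differ
  Position 5: 'b' vs 'd' => differ
  Position 6: 'a' vs 'b' => differ
Total differences (Hamming distance): 7

7


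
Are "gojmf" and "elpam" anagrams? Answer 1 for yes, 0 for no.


Strings: "gojmf", "elpam"
Sorted first:  fgjmo
Sorted second: aelmp
Differ at position 0: 'f' vs 'a' => not anagrams

0


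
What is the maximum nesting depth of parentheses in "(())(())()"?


Input: "(())(())()"
Tracking depth:
  Position 0 '(': depth becomes 1
  Position 1 '(': depth becomes 2
  Position 2 ')': depth becomes 1
  Position 3 ')': depth becomes 0
  Position 4 '(': depth becomes 1
  Position 5 '(': depth becomes 2
  Position 6 ')': depth becomes 1
  Position 7 ')': depth becomes 0
  Position 8 '(': depth becomes 1
  Position 9 ')': depth becomes 0
Maximum depth reached: 2

2


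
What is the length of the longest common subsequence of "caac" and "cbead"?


LCS of "caac" and "cbead"
DP table:
           c    b    e    a    d
      0    0    0    0    0    0
  c   0    1    1    1    1    1
  a   0    1    1    1    2    2
  a   0    1    1    1    2    2
  c   0    1    1    1    2    2
LCS length = dp[4][5] = 2

2


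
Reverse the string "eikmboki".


Input: eikmboki
Reading characters right to left:
  Position 7: 'i'
  Position 6: 'k'
  Position 5: 'o'
  Position 4: 'b'
  Position 3: 'm'
  Position 2: 'k'
  Position 1: 'i'
  Position 0: 'e'
Reversed: ikobmkie

ikobmkie


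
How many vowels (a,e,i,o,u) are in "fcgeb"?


Input: fcgeb
Checking each character:
  'f' at position 0: consonant
  'c' at position 1: consonant
  'g' at position 2: consonant
  'e' at position 3: vowel (running total: 1)
  'b' at position 4: consonant
Total vowels: 1

1


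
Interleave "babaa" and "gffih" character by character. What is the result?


Interleaving "babaa" and "gffih":
  Position 0: 'b' from first, 'g' from second => "bg"
  Position 1: 'a' from first, 'f' from second => "af"
  Position 2: 'b' from first, 'f' from second => "bf"
  Position 3: 'a' from first, 'i' from second => "ai"
  Position 4: 'a' from first, 'h' from second => "ah"
Result: bgafbfaiah

bgafbfaiah


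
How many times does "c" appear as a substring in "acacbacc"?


Searching for "c" in "acacbacc"
Scanning each position:
  Position 0: "a" => no
  Position 1: "c" => MATCH
  Position 2: "a" => no
  Position 3: "c" => MATCH
  Position 4: "b" => no
  Position 5: "a" => no
  Position 6: "c" => MATCH
  Position 7: "c" => MATCH
Total occurrences: 4

4


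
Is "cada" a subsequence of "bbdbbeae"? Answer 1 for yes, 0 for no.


Check if "cada" is a subsequence of "bbdbbeae"
Greedy scan:
  Position 0 ('b'): no match needed
  Position 1 ('b'): no match needed
  Position 2 ('d'): no match needed
  Position 3 ('b'): no match needed
  Position 4 ('b'): no match needed
  Position 5 ('e'): no match needed
  Position 6 ('a'): no match needed
  Position 7 ('e'): no match needed
Only matched 0/4 characters => not a subsequence

0


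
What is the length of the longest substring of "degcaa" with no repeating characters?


Input: "degcaa"
Sliding window (track last position of each char):
  Position 0 ('d'): window [0,0] length 1 -- new best
  Position 1 ('e'): window [0,1] length 2 -- new best
  Position 2 ('g'): window [0,2] length 3 -- new best
  Position 3 ('c'): window [0,3] length 4 -- new best
  Position 4 ('a'): window [0,4] length 5 -- new best
  Position 5 ('a'): repeat (last at 4), move window start to 5
  Position 5 ('a'): window [5,5] length 1
Longest substring with no repeats: "degca" with length 5

5


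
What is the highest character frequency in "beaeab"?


Input: beaeab
Character counts:
  'a': 2
  'b': 2
  'e': 2
Maximum frequency: 2

2


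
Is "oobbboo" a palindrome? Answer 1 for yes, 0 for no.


Input: oobbboo
Reversed: oobbboo
  Compare pos 0 ('o') with pos 6 ('o'): match
  Compare pos 1 ('o') with pos 5 ('o'): match
  Compare pos 2 ('b') with pos 4 ('b'): match
Result: palindrome

1


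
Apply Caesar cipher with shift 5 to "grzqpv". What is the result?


Caesar cipher: shift "grzqpv" by 5
  'g' (pos 6) + 5 = pos 11 = 'l'
  'r' (pos 17) + 5 = pos 22 = 'w'
  'z' (pos 25) + 5 = pos 4 = 'e'
  'q' (pos 16) + 5 = pos 21 = 'v'
  'p' (pos 15) + 5 = pos 20 = 'u'
  'v' (pos 21) + 5 = pos 0 = 'a'
Result: lwevua

lwevua


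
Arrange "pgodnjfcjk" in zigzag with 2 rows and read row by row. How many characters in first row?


Zigzag "pgodnjfcjk" into 2 rows:
Placing characters:
  'p' => row 0
  'g' => row 1
  'o' => row 0
  'd' => row 1
  'n' => row 0
  'j' => row 1
  'f' => row 0
  'c' => row 1
  'j' => row 0
  'k' => row 1
Rows:
  Row 0: "ponfj"
  Row 1: "gdjck"
First row length: 5

5


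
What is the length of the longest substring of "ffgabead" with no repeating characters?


Input: "ffgabead"
Sliding window (track last position of each char):
  Position 0 ('f'): window [0,0] length 1 -- new best
  Position 1 ('f'): repeat (last at 0), move window start to 1
  Position 1 ('f'): window [1,1] length 1
  Position 2 ('g'): window [1,2] length 2 -- new best
  Position 3 ('a'): window [1,3] length 3 -- new best
  Position 4 ('b'): window [1,4] length 4 -- new best
  Position 5 ('e'): window [1,5] length 5 -- new best
  Position 6 ('a'): repeat (last at 3), move window start to 4
  Position 6 ('a'): window [4,6] length 3
  Position 7 ('d'): window [4,7] length 4
Longest substring with no repeats: "fgabe" with length 5

5


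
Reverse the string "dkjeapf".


Input: dkjeapf
Reading characters right to left:
  Position 6: 'f'
  Position 5: 'p'
  Position 4: 'a'
  Position 3: 'e'
  Position 2: 'j'
  Position 1: 'k'
  Position 0: 'd'
Reversed: fpaejkd

fpaejkd


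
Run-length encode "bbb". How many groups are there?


Input: bbb
Scanning for consecutive runs:
  Group 1: 'b' x 3 (positions 0-2)
Total groups: 1

1


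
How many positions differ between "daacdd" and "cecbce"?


Comparing "daacdd" and "cecbce" position by position:
  Position 0: 'd' vs 'c' => DIFFER
  Position 1: 'a' vs 'e' => DIFFER
  Position 2: 'a' vs 'c' => DIFFER
  Position 3: 'c' vs 'b' => DIFFER
  Position 4: 'd' vs 'c' => DIFFER
  Position 5: 'd' vs 'e' => DIFFER
Positions that differ: 6

6


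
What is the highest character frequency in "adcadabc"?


Input: adcadabc
Character counts:
  'a': 3
  'b': 1
  'c': 2
  'd': 2
Maximum frequency: 3

3


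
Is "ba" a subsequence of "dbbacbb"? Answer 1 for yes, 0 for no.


Check if "ba" is a subsequence of "dbbacbb"
Greedy scan:
  Position 0 ('d'): no match needed
  Position 1 ('b'): matches sub[0] = 'b'
  Position 2 ('b'): no match needed
  Position 3 ('a'): matches sub[1] = 'a'
  Position 4 ('c'): no match needed
  Position 5 ('b'): no match needed
  Position 6 ('b'): no match needed
All 2 characters matched => is a subsequence

1


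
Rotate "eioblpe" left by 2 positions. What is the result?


Input: "eioblpe", rotate left by 2
First 2 characters: "ei"
Remaining characters: "oblpe"
Concatenate remaining + first: "oblpe" + "ei" = "oblpeei"

oblpeei


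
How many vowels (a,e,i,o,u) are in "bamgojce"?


Input: bamgojce
Checking each character:
  'b' at position 0: consonant
  'a' at position 1: vowel (running total: 1)
  'm' at position 2: consonant
  'g' at position 3: consonant
  'o' at position 4: vowel (running total: 2)
  'j' at position 5: consonant
  'c' at position 6: consonant
  'e' at position 7: vowel (running total: 3)
Total vowels: 3

3


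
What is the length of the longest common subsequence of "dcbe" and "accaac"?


LCS of "dcbe" and "accaac"
DP table:
           a    c    c    a    a    c
      0    0    0    0    0    0    0
  d   0    0    0    0    0    0    0
  c   0    0    1    1    1    1    1
  b   0    0    1    1    1    1    1
  e   0    0    1    1    1    1    1
LCS length = dp[4][6] = 1

1


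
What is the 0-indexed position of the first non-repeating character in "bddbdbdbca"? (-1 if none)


Input: bddbdbdbca
Character frequencies:
  'a': 1
  'b': 4
  'c': 1
  'd': 4
Scanning left to right for freq == 1:
  Position 0 ('b'): freq=4, skip
  Position 1 ('d'): freq=4, skip
  Position 2 ('d'): freq=4, skip
  Position 3 ('b'): freq=4, skip
  Position 4 ('d'): freq=4, skip
  Position 5 ('b'): freq=4, skip
  Position 6 ('d'): freq=4, skip
  Position 7 ('b'): freq=4, skip
  Position 8 ('c'): unique! => answer = 8

8


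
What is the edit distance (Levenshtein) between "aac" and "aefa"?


Computing edit distance: "aac" -> "aefa"
DP table:
           a    e    f    a
      0    1    2    3    4
  a   1    0    1    2    3
  a   2    1    1    2    2
  c   3    2    2    2    3
Edit distance = dp[3][4] = 3

3


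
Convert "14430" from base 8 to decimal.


Input: "14430" in base 8
Positional expansion:
  Digit '1' (value 1) x 8^4 = 4096
  Digit '4' (value 4) x 8^3 = 2048
  Digit '4' (value 4) x 8^2 = 256
  Digit '3' (value 3) x 8^1 = 24
  Digit '0' (value 0) x 8^0 = 0
Sum = 6424

6424


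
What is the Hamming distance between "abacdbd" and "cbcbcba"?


Comparing "abacdbd" and "cbcbcba" position by position:
  Position 0: 'a' vs 'c' => differ
  Position 1: 'b' vs 'b' => same
  Position 2: 'a' vs 'c' => differ
  Position 3: 'c' vs 'b' => differ
  Position 4: 'd' vs 'c' => differ
  Position 5: 'b' vs 'b' => same
  Position 6: 'd' vs 'a' => differ
Total differences (Hamming distance): 5

5


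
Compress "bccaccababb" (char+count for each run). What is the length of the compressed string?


Input: bccaccababb
Runs:
  'b' x 1 => "b1"
  'c' x 2 => "c2"
  'a' x 1 => "a1"
  'c' x 2 => "c2"
  'a' x 1 => "a1"
  'b' x 1 => "b1"
  'a' x 1 => "a1"
  'b' x 2 => "b2"
Compressed: "b1c2a1c2a1b1a1b2"
Compressed length: 16

16


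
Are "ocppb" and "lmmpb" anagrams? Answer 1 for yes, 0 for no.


Strings: "ocppb", "lmmpb"
Sorted first:  bcopp
Sorted second: blmmp
Differ at position 1: 'c' vs 'l' => not anagrams

0


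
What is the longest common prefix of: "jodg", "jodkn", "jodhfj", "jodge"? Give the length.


Words: jodg, jodkn, jodhfj, jodge
  Position 0: all 'j' => match
  Position 1: all 'o' => match
  Position 2: all 'd' => match
  Position 3: ('g', 'k', 'h', 'g') => mismatch, stop
LCP = "jod" (length 3)

3


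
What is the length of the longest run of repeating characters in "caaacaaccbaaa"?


Input: "caaacaaccbaaa"
Scanning for longest run:
  Position 1 ('a'): new char, reset run to 1
  Position 2 ('a'): continues run of 'a', length=2
  Position 3 ('a'): continues run of 'a', length=3
  Position 4 ('c'): new char, reset run to 1
  Position 5 ('a'): new char, reset run to 1
  Position 6 ('a'): continues run of 'a', length=2
  Position 7 ('c'): new char, reset run to 1
  Position 8 ('c'): continues run of 'c', length=2
  Position 9 ('b'): new char, reset run to 1
  Position 10 ('a'): new char, reset run to 1
  Position 11 ('a'): continues run of 'a', length=2
  Position 12 ('a'): continues run of 'a', length=3
Longest run: 'a' with length 3

3


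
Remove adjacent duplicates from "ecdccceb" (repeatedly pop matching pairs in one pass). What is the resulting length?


Input: ecdccceb
Stack-based adjacent duplicate removal:
  Read 'e': push. Stack: e
  Read 'c': push. Stack: ec
  Read 'd': push. Stack: ecd
  Read 'c': push. Stack: ecdc
  Read 'c': matches stack top 'c' => pop. Stack: ecd
  Read 'c': push. Stack: ecdc
  Read 'e': push. Stack: ecdce
  Read 'b': push. Stack: ecdceb
Final stack: "ecdceb" (length 6)

6


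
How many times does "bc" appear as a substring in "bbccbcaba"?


Searching for "bc" in "bbccbcaba"
Scanning each position:
  Position 0: "bb" => no
  Position 1: "bc" => MATCH
  Position 2: "cc" => no
  Position 3: "cb" => no
  Position 4: "bc" => MATCH
  Position 5: "ca" => no
  Position 6: "ab" => no
  Position 7: "ba" => no
Total occurrences: 2

2


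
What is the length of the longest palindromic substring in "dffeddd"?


Input: "dffeddd"
Checking substrings for palindromes:
  [4:7] "ddd" (len 3) => palindrome
  [1:3] "ff" (len 2) => palindrome
  [4:6] "dd" (len 2) => palindrome
  [5:7] "dd" (len 2) => palindrome
Longest palindromic substring: "ddd" with length 3

3


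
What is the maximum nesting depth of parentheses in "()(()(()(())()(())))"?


Input: "()(()(()(())()(())))"
Tracking depth:
  Position 0 '(': depth becomes 1
  Position 1 ')': depth becomes 0
  Position 2 '(': depth becomes 1
  Position 3 '(': depth becomes 2
  Position 4 ')': depth becomes 1
  Position 5 '(': depth becomes 2
  Position 6 '(': depth becomes 3
  Position 7 ')': depth becomes 2
  Position 8 '(': depth becomes 3
  Position 9 '(': depth becomes 4
  Position 10 ')': depth becomes 3
  Position 11 ')': depth becomes 2
  Position 12 '(': depth becomes 3
  Position 13 ')': depth becomes 2
  Position 14 '(': depth becomes 3
  Position 15 '(': depth becomes 4
  Position 16 ')': depth becomes 3
  Position 17 ')': depth becomes 2
  Position 18 ')': depth becomes 1
  Position 19 ')': depth becomes 0
Maximum depth reached: 4

4


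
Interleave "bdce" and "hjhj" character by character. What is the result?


Interleaving "bdce" and "hjhj":
  Position 0: 'b' from first, 'h' from second => "bh"
  Position 1: 'd' from first, 'j' from second => "dj"
  Position 2: 'c' from first, 'h' from second => "ch"
  Position 3: 'e' from first, 'j' from second => "ej"
Result: bhdjchej

bhdjchej


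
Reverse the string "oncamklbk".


Input: oncamklbk
Reading characters right to left:
  Position 8: 'k'
  Position 7: 'b'
  Position 6: 'l'
  Position 5: 'k'
  Position 4: 'm'
  Position 3: 'a'
  Position 2: 'c'
  Position 1: 'n'
  Position 0: 'o'
Reversed: kblkmacno

kblkmacno


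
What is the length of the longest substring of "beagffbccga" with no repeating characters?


Input: "beagffbccga"
Sliding window (track last position of each char):
  Position 0 ('b'): window [0,0] length 1 -- new best
  Position 1 ('e'): window [0,1] length 2 -- new best
  Position 2 ('a'): window [0,2] length 3 -- new best
  Position 3 ('g'): window [0,3] length 4 -- new best
  Position 4 ('f'): window [0,4] length 5 -- new best
  Position 5 ('f'): repeat (last at 4), move window start to 5
  Position 5 ('f'): window [5,5] length 1
  Position 6 ('b'): window [5,6] length 2
  Position 7 ('c'): window [5,7] length 3
  Position 8 ('c'): repeat (last at 7), move window start to 8
  Position 8 ('c'): window [8,8] length 1
  Position 9 ('g'): window [8,9] length 2
  Position 10 ('a'): window [8,10] length 3
Longest substring with no repeats: "beagf" with length 5

5


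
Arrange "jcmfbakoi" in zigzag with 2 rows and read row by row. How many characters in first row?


Zigzag "jcmfbakoi" into 2 rows:
Placing characters:
  'j' => row 0
  'c' => row 1
  'm' => row 0
  'f' => row 1
  'b' => row 0
  'a' => row 1
  'k' => row 0
  'o' => row 1
  'i' => row 0
Rows:
  Row 0: "jmbki"
  Row 1: "cfao"
First row length: 5

5


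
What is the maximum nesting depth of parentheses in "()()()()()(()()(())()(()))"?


Input: "()()()()()(()()(())()(()))"
Tracking depth:
  Position 0 '(': depth becomes 1
  Position 1 ')': depth becomes 0
  Position 2 '(': depth becomes 1
  Position 3 ')': depth becomes 0
  Position 4 '(': depth becomes 1
  Position 5 ')': depth becomes 0
  Position 6 '(': depth becomes 1
  Position 7 ')': depth becomes 0
  Position 8 '(': depth becomes 1
  Position 9 ')': depth becomes 0
  Position 10 '(': depth becomes 1
  Position 11 '(': depth becomes 2
  Position 12 ')': depth becomes 1
  Position 13 '(': depth becomes 2
  Position 14 ')': depth becomes 1
  Position 15 '(': depth becomes 2
  Position 16 '(': depth becomes 3
  Position 17 ')': depth becomes 2
  Position 18 ')': depth becomes 1
  Position 19 '(': depth becomes 2
  Position 20 ')': depth becomes 1
  Position 21 '(': depth becomes 2
  Position 22 '(': depth becomes 3
  Position 23 ')': depth becomes 2
  Position 24 ')': depth becomes 1
  Position 25 ')': depth becomes 0
Maximum depth reached: 3

3


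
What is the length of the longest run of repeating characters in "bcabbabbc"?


Input: "bcabbabbc"
Scanning for longest run:
  Position 1 ('c'): new char, reset run to 1
  Position 2 ('a'): new char, reset run to 1
  Position 3 ('b'): new char, reset run to 1
  Position 4 ('b'): continues run of 'b', length=2
  Position 5 ('a'): new char, reset run to 1
  Position 6 ('b'): new char, reset run to 1
  Position 7 ('b'): continues run of 'b', length=2
  Position 8 ('c'): new char, reset run to 1
Longest run: 'b' with length 2

2


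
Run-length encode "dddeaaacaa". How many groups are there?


Input: dddeaaacaa
Scanning for consecutive runs:
  Group 1: 'd' x 3 (positions 0-2)
  Group 2: 'e' x 1 (positions 3-3)
  Group 3: 'a' x 3 (positions 4-6)
  Group 4: 'c' x 1 (positions 7-7)
  Group 5: 'a' x 2 (positions 8-9)
Total groups: 5

5


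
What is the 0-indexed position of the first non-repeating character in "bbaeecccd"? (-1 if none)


Input: bbaeecccd
Character frequencies:
  'a': 1
  'b': 2
  'c': 3
  'd': 1
  'e': 2
Scanning left to right for freq == 1:
  Position 0 ('b'): freq=2, skip
  Position 1 ('b'): freq=2, skip
  Position 2 ('a'): unique! => answer = 2

2


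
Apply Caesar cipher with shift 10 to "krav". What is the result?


Caesar cipher: shift "krav" by 10
  'k' (pos 10) + 10 = pos 20 = 'u'
  'r' (pos 17) + 10 = pos 1 = 'b'
  'a' (pos 0) + 10 = pos 10 = 'k'
  'v' (pos 21) + 10 = pos 5 = 'f'
Result: ubkf

ubkf


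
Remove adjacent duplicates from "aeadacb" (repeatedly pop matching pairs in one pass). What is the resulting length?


Input: aeadacb
Stack-based adjacent duplicate removal:
  Read 'a': push. Stack: a
  Read 'e': push. Stack: ae
  Read 'a': push. Stack: aea
  Read 'd': push. Stack: aead
  Read 'a': push. Stack: aeada
  Read 'c': push. Stack: aeadac
  Read 'b': push. Stack: aeadacb
Final stack: "aeadacb" (length 7)

7


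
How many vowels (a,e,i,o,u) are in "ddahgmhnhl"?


Input: ddahgmhnhl
Checking each character:
  'd' at position 0: consonant
  'd' at position 1: consonant
  'a' at position 2: vowel (running total: 1)
  'h' at position 3: consonant
  'g' at position 4: consonant
  'm' at position 5: consonant
  'h' at position 6: consonant
  'n' at position 7: consonant
  'h' at position 8: consonant
  'l' at position 9: consonant
Total vowels: 1

1


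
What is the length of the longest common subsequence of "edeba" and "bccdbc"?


LCS of "edeba" and "bccdbc"
DP table:
           b    c    c    d    b    c
      0    0    0    0    0    0    0
  e   0    0    0    0    0    0    0
  d   0    0    0    0    1    1    1
  e   0    0    0    0    1    1    1
  b   0    1    1    1    1    2    2
  a   0    1    1    1    1    2    2
LCS length = dp[5][6] = 2

2


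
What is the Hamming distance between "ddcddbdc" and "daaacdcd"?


Comparing "ddcddbdc" and "daaacdcd" position by position:
  Position 0: 'd' vs 'd' => same
  Position 1: 'd' vs 'a' => differ
  Position 2: 'c' vs 'a' => differ
  Position 3: 'd' vs 'a' => differ
  Position 4: 'd' vs 'c' => differ
  Position 5: 'b' vs 'd' => differ
  Position 6: 'd' vs 'c' => differ
  Position 7: 'c' vs 'd' => differ
Total differences (Hamming distance): 7

7


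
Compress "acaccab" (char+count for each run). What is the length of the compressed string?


Input: acaccab
Runs:
  'a' x 1 => "a1"
  'c' x 1 => "c1"
  'a' x 1 => "a1"
  'c' x 2 => "c2"
  'a' x 1 => "a1"
  'b' x 1 => "b1"
Compressed: "a1c1a1c2a1b1"
Compressed length: 12

12


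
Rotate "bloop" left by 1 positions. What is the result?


Input: "bloop", rotate left by 1
First 1 characters: "b"
Remaining characters: "loop"
Concatenate remaining + first: "loop" + "b" = "loopb"

loopb


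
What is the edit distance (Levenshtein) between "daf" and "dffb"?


Computing edit distance: "daf" -> "dffb"
DP table:
           d    f    f    b
      0    1    2    3    4
  d   1    0    1    2    3
  a   2    1    1    2    3
  f   3    2    1    1    2
Edit distance = dp[3][4] = 2

2


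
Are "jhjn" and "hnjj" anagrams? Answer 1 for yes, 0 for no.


Strings: "jhjn", "hnjj"
Sorted first:  hjjn
Sorted second: hjjn
Sorted forms match => anagrams

1


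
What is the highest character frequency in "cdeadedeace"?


Input: cdeadedeace
Character counts:
  'a': 2
  'c': 2
  'd': 3
  'e': 4
Maximum frequency: 4

4


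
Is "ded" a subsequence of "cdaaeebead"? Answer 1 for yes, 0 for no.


Check if "ded" is a subsequence of "cdaaeebead"
Greedy scan:
  Position 0 ('c'): no match needed
  Position 1 ('d'): matches sub[0] = 'd'
  Position 2 ('a'): no match needed
  Position 3 ('a'): no match needed
  Position 4 ('e'): matches sub[1] = 'e'
  Position 5 ('e'): no match needed
  Position 6 ('b'): no match needed
  Position 7 ('e'): no match needed
  Position 8 ('a'): no match needed
  Position 9 ('d'): matches sub[2] = 'd'
All 3 characters matched => is a subsequence

1


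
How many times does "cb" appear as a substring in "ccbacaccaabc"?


Searching for "cb" in "ccbacaccaabc"
Scanning each position:
  Position 0: "cc" => no
  Position 1: "cb" => MATCH
  Position 2: "ba" => no
  Position 3: "ac" => no
  Position 4: "ca" => no
  Position 5: "ac" => no
  Position 6: "cc" => no
  Position 7: "ca" => no
  Position 8: "aa" => no
  Position 9: "ab" => no
  Position 10: "bc" => no
Total occurrences: 1

1


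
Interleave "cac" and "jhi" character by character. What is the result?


Interleaving "cac" and "jhi":
  Position 0: 'c' from first, 'j' from second => "cj"
  Position 1: 'a' from first, 'h' from second => "ah"
  Position 2: 'c' from first, 'i' from second => "ci"
Result: cjahci

cjahci


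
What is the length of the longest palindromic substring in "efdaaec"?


Input: "efdaaec"
Checking substrings for palindromes:
  [3:5] "aa" (len 2) => palindrome
Longest palindromic substring: "aa" with length 2

2


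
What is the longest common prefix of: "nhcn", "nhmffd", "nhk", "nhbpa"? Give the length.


Words: nhcn, nhmffd, nhk, nhbpa
  Position 0: all 'n' => match
  Position 1: all 'h' => match
  Position 2: ('c', 'm', 'k', 'b') => mismatch, stop
LCP = "nh" (length 2)

2


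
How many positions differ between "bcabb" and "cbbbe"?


Comparing "bcabb" and "cbbbe" position by position:
  Position 0: 'b' vs 'c' => DIFFER
  Position 1: 'c' vs 'b' => DIFFER
  Position 2: 'a' vs 'b' => DIFFER
  Position 3: 'b' vs 'b' => same
  Position 4: 'b' vs 'e' => DIFFER
Positions that differ: 4

4


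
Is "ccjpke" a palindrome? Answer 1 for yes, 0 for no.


Input: ccjpke
Reversed: ekpjcc
  Compare pos 0 ('c') with pos 5 ('e'): MISMATCH
  Compare pos 1 ('c') with pos 4 ('k'): MISMATCH
  Compare pos 2 ('j') with pos 3 ('p'): MISMATCH
Result: not a palindrome

0


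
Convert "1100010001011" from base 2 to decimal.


Input: "1100010001011" in base 2
Positional expansion:
  Digit '1' (value 1) x 2^12 = 4096
  Digit '1' (value 1) x 2^11 = 2048
  Digit '0' (value 0) x 2^10 = 0
  Digit '0' (value 0) x 2^9 = 0
  Digit '0' (value 0) x 2^8 = 0
  Digit '1' (value 1) x 2^7 = 128
  Digit '0' (value 0) x 2^6 = 0
  Digit '0' (value 0) x 2^5 = 0
  Digit '0' (value 0) x 2^4 = 0
  Digit '1' (value 1) x 2^3 = 8
  Digit '0' (value 0) x 2^2 = 0
  Digit '1' (value 1) x 2^1 = 2
  Digit '1' (value 1) x 2^0 = 1
Sum = 6283

6283


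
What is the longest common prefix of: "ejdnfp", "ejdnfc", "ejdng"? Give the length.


Words: ejdnfp, ejdnfc, ejdng
  Position 0: all 'e' => match
  Position 1: all 'j' => match
  Position 2: all 'd' => match
  Position 3: all 'n' => match
  Position 4: ('f', 'f', 'g') => mismatch, stop
LCP = "ejdn" (length 4)

4


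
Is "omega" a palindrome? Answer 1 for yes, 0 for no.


Input: omega
Reversed: agemo
  Compare pos 0 ('o') with pos 4 ('a'): MISMATCH
  Compare pos 1 ('m') with pos 3 ('g'): MISMATCH
Result: not a palindrome

0


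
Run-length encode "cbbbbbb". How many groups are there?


Input: cbbbbbb
Scanning for consecutive runs:
  Group 1: 'c' x 1 (positions 0-0)
  Group 2: 'b' x 6 (positions 1-6)
Total groups: 2

2


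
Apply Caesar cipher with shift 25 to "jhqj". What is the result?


Caesar cipher: shift "jhqj" by 25
  'j' (pos 9) + 25 = pos 8 = 'i'
  'h' (pos 7) + 25 = pos 6 = 'g'
  'q' (pos 16) + 25 = pos 15 = 'p'
  'j' (pos 9) + 25 = pos 8 = 'i'
Result: igpi

igpi


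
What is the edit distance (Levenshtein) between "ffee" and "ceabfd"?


Computing edit distance: "ffee" -> "ceabfd"
DP table:
           c    e    a    b    f    d
      0    1    2    3    4    5    6
  f   1    1    2    3    4    4    5
  f   2    2    2    3    4    4    5
  e   3    3    2    3    4    5    5
  e   4    4    3    3    4    5    6
Edit distance = dp[4][6] = 6

6


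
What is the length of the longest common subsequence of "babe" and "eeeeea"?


LCS of "babe" and "eeeeea"
DP table:
           e    e    e    e    e    a
      0    0    0    0    0    0    0
  b   0    0    0    0    0    0    0
  a   0    0    0    0    0    0    1
  b   0    0    0    0    0    0    1
  e   0    1    1    1    1    1    1
LCS length = dp[4][6] = 1

1


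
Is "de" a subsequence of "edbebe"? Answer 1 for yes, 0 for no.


Check if "de" is a subsequence of "edbebe"
Greedy scan:
  Position 0 ('e'): no match needed
  Position 1 ('d'): matches sub[0] = 'd'
  Position 2 ('b'): no match needed
  Position 3 ('e'): matches sub[1] = 'e'
  Position 4 ('b'): no match needed
  Position 5 ('e'): no match needed
All 2 characters matched => is a subsequence

1


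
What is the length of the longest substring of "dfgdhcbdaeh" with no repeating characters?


Input: "dfgdhcbdaeh"
Sliding window (track last position of each char):
  Position 0 ('d'): window [0,0] length 1 -- new best
  Position 1 ('f'): window [0,1] length 2 -- new best
  Position 2 ('g'): window [0,2] length 3 -- new best
  Position 3 ('d'): repeat (last at 0), move window start to 1
  Position 3 ('d'): window [1,3] length 3
  Position 4 ('h'): window [1,4] length 4 -- new best
  Position 5 ('c'): window [1,5] length 5 -- new best
  Position 6 ('b'): window [1,6] length 6 -- new best
  Position 7 ('d'): repeat (last at 3), move window start to 4
  Position 7 ('d'): window [4,7] length 4
  Position 8 ('a'): window [4,8] length 5
  Position 9 ('e'): window [4,9] length 6
  Position 10 ('h'): repeat (last at 4), move window start to 5
  Position 10 ('h'): window [5,10] length 6
Longest substring with no repeats: "fgdhcb" with length 6

6


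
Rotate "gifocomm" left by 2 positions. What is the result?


Input: "gifocomm", rotate left by 2
First 2 characters: "gi"
Remaining characters: "focomm"
Concatenate remaining + first: "focomm" + "gi" = "focommgi"

focommgi


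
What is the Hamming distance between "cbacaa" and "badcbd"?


Comparing "cbacaa" and "badcbd" position by position:
  Position 0: 'c' vs 'b' => differ
  Position 1: 'b' vs 'a' => differ
  Position 2: 'a' vs 'd' => differ
  Position 3: 'c' vs 'c' => same
  Position 4: 'a' vs 'b' => differ
  Position 5: 'a' vs 'd' => differ
Total differences (Hamming distance): 5

5


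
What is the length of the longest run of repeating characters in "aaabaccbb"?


Input: "aaabaccbb"
Scanning for longest run:
  Position 1 ('a'): continues run of 'a', length=2
  Position 2 ('a'): continues run of 'a', length=3
  Position 3 ('b'): new char, reset run to 1
  Position 4 ('a'): new char, reset run to 1
  Position 5 ('c'): new char, reset run to 1
  Position 6 ('c'): continues run of 'c', length=2
  Position 7 ('b'): new char, reset run to 1
  Position 8 ('b'): continues run of 'b', length=2
Longest run: 'a' with length 3

3


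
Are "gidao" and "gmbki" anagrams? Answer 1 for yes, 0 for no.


Strings: "gidao", "gmbki"
Sorted first:  adgio
Sorted second: bgikm
Differ at position 0: 'a' vs 'b' => not anagrams

0


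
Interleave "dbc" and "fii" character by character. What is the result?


Interleaving "dbc" and "fii":
  Position 0: 'd' from first, 'f' from second => "df"
  Position 1: 'b' from first, 'i' from second => "bi"
  Position 2: 'c' from first, 'i' from second => "ci"
Result: dfbici

dfbici


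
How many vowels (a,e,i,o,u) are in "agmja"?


Input: agmja
Checking each character:
  'a' at position 0: vowel (running total: 1)
  'g' at position 1: consonant
  'm' at position 2: consonant
  'j' at position 3: consonant
  'a' at position 4: vowel (running total: 2)
Total vowels: 2

2


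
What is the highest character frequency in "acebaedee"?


Input: acebaedee
Character counts:
  'a': 2
  'b': 1
  'c': 1
  'd': 1
  'e': 4
Maximum frequency: 4

4


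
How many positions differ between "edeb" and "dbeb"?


Comparing "edeb" and "dbeb" position by position:
  Position 0: 'e' vs 'd' => DIFFER
  Position 1: 'd' vs 'b' => DIFFER
  Position 2: 'e' vs 'e' => same
  Position 3: 'b' vs 'b' => same
Positions that differ: 2

2


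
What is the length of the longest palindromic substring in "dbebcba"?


Input: "dbebcba"
Checking substrings for palindromes:
  [1:4] "beb" (len 3) => palindrome
  [3:6] "bcb" (len 3) => palindrome
Longest palindromic substring: "beb" with length 3

3


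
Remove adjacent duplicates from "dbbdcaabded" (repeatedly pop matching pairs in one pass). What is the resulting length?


Input: dbbdcaabded
Stack-based adjacent duplicate removal:
  Read 'd': push. Stack: d
  Read 'b': push. Stack: db
  Read 'b': matches stack top 'b' => pop. Stack: d
  Read 'd': matches stack top 'd' => pop. Stack: (empty)
  Read 'c': push. Stack: c
  Read 'a': push. Stack: ca
  Read 'a': matches stack top 'a' => pop. Stack: c
  Read 'b': push. Stack: cb
  Read 'd': push. Stack: cbd
  Read 'e': push. Stack: cbde
  Read 'd': push. Stack: cbded
Final stack: "cbded" (length 5)

5


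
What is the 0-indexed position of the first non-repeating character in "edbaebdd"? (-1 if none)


Input: edbaebdd
Character frequencies:
  'a': 1
  'b': 2
  'd': 3
  'e': 2
Scanning left to right for freq == 1:
  Position 0 ('e'): freq=2, skip
  Position 1 ('d'): freq=3, skip
  Position 2 ('b'): freq=2, skip
  Position 3 ('a'): unique! => answer = 3

3


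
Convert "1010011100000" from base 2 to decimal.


Input: "1010011100000" in base 2
Positional expansion:
  Digit '1' (value 1) x 2^12 = 4096
  Digit '0' (value 0) x 2^11 = 0
  Digit '1' (value 1) x 2^10 = 1024
  Digit '0' (value 0) x 2^9 = 0
  Digit '0' (value 0) x 2^8 = 0
  Digit '1' (value 1) x 2^7 = 128
  Digit '1' (value 1) x 2^6 = 64
  Digit '1' (value 1) x 2^5 = 32
  Digit '0' (value 0) x 2^4 = 0
  Digit '0' (value 0) x 2^3 = 0
  Digit '0' (value 0) x 2^2 = 0
  Digit '0' (value 0) x 2^1 = 0
  Digit '0' (value 0) x 2^0 = 0
Sum = 5344

5344


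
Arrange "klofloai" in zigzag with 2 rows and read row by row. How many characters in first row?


Zigzag "klofloai" into 2 rows:
Placing characters:
  'k' => row 0
  'l' => row 1
  'o' => row 0
  'f' => row 1
  'l' => row 0
  'o' => row 1
  'a' => row 0
  'i' => row 1
Rows:
  Row 0: "kola"
  Row 1: "lfoi"
First row length: 4

4


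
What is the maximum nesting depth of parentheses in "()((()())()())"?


Input: "()((()())()())"
Tracking depth:
  Position 0 '(': depth becomes 1
  Position 1 ')': depth becomes 0
  Position 2 '(': depth becomes 1
  Position 3 '(': depth becomes 2
  Position 4 '(': depth becomes 3
  Position 5 ')': depth becomes 2
  Position 6 '(': depth becomes 3
  Position 7 ')': depth becomes 2
  Position 8 ')': depth becomes 1
  Position 9 '(': depth becomes 2
  Position 10 ')': depth becomes 1
  Position 11 '(': depth becomes 2
  Position 12 ')': depth becomes 1
  Position 13 ')': depth becomes 0
Maximum depth reached: 3

3


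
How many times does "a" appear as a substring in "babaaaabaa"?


Searching for "a" in "babaaaabaa"
Scanning each position:
  Position 0: "b" => no
  Position 1: "a" => MATCH
  Position 2: "b" => no
  Position 3: "a" => MATCH
  Position 4: "a" => MATCH
  Position 5: "a" => MATCH
  Position 6: "a" => MATCH
  Position 7: "b" => no
  Position 8: "a" => MATCH
  Position 9: "a" => MATCH
Total occurrences: 7

7
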